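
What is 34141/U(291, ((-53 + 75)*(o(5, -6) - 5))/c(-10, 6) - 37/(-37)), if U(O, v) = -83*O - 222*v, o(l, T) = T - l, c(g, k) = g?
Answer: -170705/160947 ≈ -1.0606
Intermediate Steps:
U(O, v) = -222*v - 83*O
34141/U(291, ((-53 + 75)*(o(5, -6) - 5))/c(-10, 6) - 37/(-37)) = 34141/(-222*(((-53 + 75)*((-6 - 1*5) - 5))/(-10) - 37/(-37)) - 83*291) = 34141/(-222*((22*((-6 - 5) - 5))*(-⅒) - 37*(-1/37)) - 24153) = 34141/(-222*((22*(-11 - 5))*(-⅒) + 1) - 24153) = 34141/(-222*((22*(-16))*(-⅒) + 1) - 24153) = 34141/(-222*(-352*(-⅒) + 1) - 24153) = 34141/(-222*(176/5 + 1) - 24153) = 34141/(-222*181/5 - 24153) = 34141/(-40182/5 - 24153) = 34141/(-160947/5) = 34141*(-5/160947) = -170705/160947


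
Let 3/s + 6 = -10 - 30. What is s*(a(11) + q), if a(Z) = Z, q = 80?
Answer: -273/46 ≈ -5.9348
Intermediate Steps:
s = -3/46 (s = 3/(-6 + (-10 - 30)) = 3/(-6 - 40) = 3/(-46) = 3*(-1/46) = -3/46 ≈ -0.065217)
s*(a(11) + q) = -3*(11 + 80)/46 = -3/46*91 = -273/46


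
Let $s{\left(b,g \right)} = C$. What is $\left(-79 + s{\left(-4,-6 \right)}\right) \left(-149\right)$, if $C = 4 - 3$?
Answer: $11622$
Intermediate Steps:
$C = 1$ ($C = 4 - 3 = 1$)
$s{\left(b,g \right)} = 1$
$\left(-79 + s{\left(-4,-6 \right)}\right) \left(-149\right) = \left(-79 + 1\right) \left(-149\right) = \left(-78\right) \left(-149\right) = 11622$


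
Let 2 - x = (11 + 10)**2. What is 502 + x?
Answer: 63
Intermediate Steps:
x = -439 (x = 2 - (11 + 10)**2 = 2 - 1*21**2 = 2 - 1*441 = 2 - 441 = -439)
502 + x = 502 - 439 = 63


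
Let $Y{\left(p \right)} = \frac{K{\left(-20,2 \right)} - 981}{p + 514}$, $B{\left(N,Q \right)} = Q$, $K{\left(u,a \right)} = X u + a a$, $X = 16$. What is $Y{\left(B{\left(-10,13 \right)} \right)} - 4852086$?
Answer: $- \frac{2557050619}{527} \approx -4.8521 \cdot 10^{6}$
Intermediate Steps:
$K{\left(u,a \right)} = a^{2} + 16 u$ ($K{\left(u,a \right)} = 16 u + a a = 16 u + a^{2} = a^{2} + 16 u$)
$Y{\left(p \right)} = - \frac{1297}{514 + p}$ ($Y{\left(p \right)} = \frac{\left(2^{2} + 16 \left(-20\right)\right) - 981}{p + 514} = \frac{\left(4 - 320\right) - 981}{514 + p} = \frac{-316 - 981}{514 + p} = - \frac{1297}{514 + p}$)
$Y{\left(B{\left(-10,13 \right)} \right)} - 4852086 = - \frac{1297}{514 + 13} - 4852086 = - \frac{1297}{527} - 4852086 = - \frac{2557050619}{527}$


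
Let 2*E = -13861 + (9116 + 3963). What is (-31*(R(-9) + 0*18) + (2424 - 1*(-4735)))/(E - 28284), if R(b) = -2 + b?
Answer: -300/1147 ≈ -0.26155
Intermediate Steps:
E = -391 (E = (-13861 + (9116 + 3963))/2 = (-13861 + 13079)/2 = (½)*(-782) = -391)
(-31*(R(-9) + 0*18) + (2424 - 1*(-4735)))/(E - 28284) = (-31*((-2 - 9) + 0*18) + (2424 - 1*(-4735)))/(-391 - 28284) = (-31*(-11 + 0) + (2424 + 4735))/(-28675) = (-31*(-11) + 7159)*(-1/28675) = (341 + 7159)*(-1/28675) = 7500*(-1/28675) = -300/1147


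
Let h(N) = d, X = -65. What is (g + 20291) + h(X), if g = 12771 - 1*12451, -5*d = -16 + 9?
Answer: 103062/5 ≈ 20612.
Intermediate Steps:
d = 7/5 (d = -(-16 + 9)/5 = -1/5*(-7) = 7/5 ≈ 1.4000)
h(N) = 7/5
g = 320 (g = 12771 - 12451 = 320)
(g + 20291) + h(X) = (320 + 20291) + 7/5 = 20611 + 7/5 = 103062/5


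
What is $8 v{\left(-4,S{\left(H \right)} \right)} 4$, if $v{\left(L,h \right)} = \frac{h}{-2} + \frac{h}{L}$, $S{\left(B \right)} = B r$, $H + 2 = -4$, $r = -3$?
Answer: $-432$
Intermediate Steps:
$H = -6$ ($H = -2 - 4 = -6$)
$S{\left(B \right)} = - 3 B$ ($S{\left(B \right)} = B \left(-3\right) = - 3 B$)
$v{\left(L,h \right)} = - \frac{h}{2} + \frac{h}{L}$ ($v{\left(L,h \right)} = h \left(- \frac{1}{2}\right) + \frac{h}{L} = - \frac{h}{2} + \frac{h}{L}$)
$8 v{\left(-4,S{\left(H \right)} \right)} 4 = 8 \left(- \frac{\left(-3\right) \left(-6\right)}{2} + \frac{\left(-3\right) \left(-6\right)}{-4}\right) 4 = 8 \left(\left(- \frac{1}{2}\right) 18 + 18 \left(- \frac{1}{4}\right)\right) 4 = 8 \left(-9 - \frac{9}{2}\right) 4 = 8 \left(- \frac{27}{2}\right) 4 = \left(-108\right) 4 = -432$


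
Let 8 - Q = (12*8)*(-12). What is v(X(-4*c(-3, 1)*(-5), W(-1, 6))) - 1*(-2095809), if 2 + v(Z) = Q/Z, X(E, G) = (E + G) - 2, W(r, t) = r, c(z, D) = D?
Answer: 35629879/17 ≈ 2.0959e+6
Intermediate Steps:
X(E, G) = -2 + E + G
Q = 1160 (Q = 8 - 12*8*(-12) = 8 - 96*(-12) = 8 - 1*(-1152) = 8 + 1152 = 1160)
v(Z) = -2 + 1160/Z
v(X(-4*c(-3, 1)*(-5), W(-1, 6))) - 1*(-2095809) = (-2 + 1160/(-2 - 4*1*(-5) - 1)) - 1*(-2095809) = (-2 + 1160/(-2 - 4*(-5) - 1)) + 2095809 = (-2 + 1160/(-2 + 20 - 1)) + 2095809 = (-2 + 1160/17) + 2095809 = 1126/17 + 2095809 = 35629879/17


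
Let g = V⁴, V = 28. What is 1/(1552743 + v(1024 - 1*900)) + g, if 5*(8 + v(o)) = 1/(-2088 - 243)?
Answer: 11123507339281799/18097126424 ≈ 6.1466e+5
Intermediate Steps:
g = 614656 (g = 28⁴ = 614656)
v(o) = -93241/11655 (v(o) = -8 + 1/(5*(-2088 - 243)) = -8 + (⅕)/(-2331) = -8 + (⅕)*(-1/2331) = -8 - 1/11655 = -93241/11655)
1/(1552743 + v(1024 - 1*900)) + g = 1/(1552743 - 93241/11655) + 614656 = 1/(18097126424/11655) + 614656 = 11655/18097126424 + 614656 = 11123507339281799/18097126424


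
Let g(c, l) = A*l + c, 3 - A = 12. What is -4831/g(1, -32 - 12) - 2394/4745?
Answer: -23873513/1883765 ≈ -12.673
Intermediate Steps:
A = -9 (A = 3 - 1*12 = 3 - 12 = -9)
g(c, l) = c - 9*l (g(c, l) = -9*l + c = c - 9*l)
-4831/g(1, -32 - 12) - 2394/4745 = -4831/(1 - 9*(-32 - 12)) - 2394/4745 = -4831/(1 - 9*(-44)) - 2394*1/4745 = -4831/(1 + 396) - 2394/4745 = -4831/397 - 2394/4745 = -23873513/1883765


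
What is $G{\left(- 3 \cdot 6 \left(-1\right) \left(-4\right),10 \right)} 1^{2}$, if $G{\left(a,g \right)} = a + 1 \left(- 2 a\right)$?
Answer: $72$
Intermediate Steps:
$G{\left(a,g \right)} = - a$ ($G{\left(a,g \right)} = a - 2 a = - a$)
$G{\left(- 3 \cdot 6 \left(-1\right) \left(-4\right),10 \right)} 1^{2} = - - 3 \cdot 6 \left(-1\right) \left(-4\right) 1^{2} = - \left(-3\right) \left(-6\right) \left(-4\right) 1 = - 18 \left(-4\right) 1 = \left(-1\right) \left(-72\right) 1 = 72 \cdot 1 = 72$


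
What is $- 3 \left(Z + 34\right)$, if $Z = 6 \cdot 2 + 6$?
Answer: $-156$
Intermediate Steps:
$Z = 18$ ($Z = 12 + 6 = 18$)
$- 3 \left(Z + 34\right) = - 3 \left(18 + 34\right) = \left(-3\right) 52 = -156$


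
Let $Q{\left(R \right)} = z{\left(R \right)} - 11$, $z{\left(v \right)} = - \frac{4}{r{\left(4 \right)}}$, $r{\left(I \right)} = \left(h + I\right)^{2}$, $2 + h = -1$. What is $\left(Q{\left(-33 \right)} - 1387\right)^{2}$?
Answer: $1965604$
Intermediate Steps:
$h = -3$ ($h = -2 - 1 = -3$)
$r{\left(I \right)} = \left(-3 + I\right)^{2}$
$z{\left(v \right)} = -4$ ($z{\left(v \right)} = - \frac{4}{\left(-3 + 4\right)^{2}} = - \frac{4}{1^{2}} = - \frac{4}{1} = \left(-4\right) 1 = -4$)
$Q{\left(R \right)} = -15$ ($Q{\left(R \right)} = -4 - 11 = -15$)
$\left(Q{\left(-33 \right)} - 1387\right)^{2} = \left(-15 - 1387\right)^{2} = \left(-1402\right)^{2} = 1965604$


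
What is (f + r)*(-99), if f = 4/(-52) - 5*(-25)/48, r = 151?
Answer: -3161433/208 ≈ -15199.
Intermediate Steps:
f = 1577/624 (f = 4*(-1/52) + 125*(1/48) = -1/13 + 125/48 = 1577/624 ≈ 2.5272)
(f + r)*(-99) = (1577/624 + 151)*(-99) = (95801/624)*(-99) = -3161433/208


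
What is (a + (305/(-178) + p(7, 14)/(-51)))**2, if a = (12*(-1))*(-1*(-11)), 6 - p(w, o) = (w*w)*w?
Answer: 1331404438225/82410084 ≈ 16156.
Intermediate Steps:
p(w, o) = 6 - w**3 (p(w, o) = 6 - w*w*w = 6 - w**2*w = 6 - w**3)
a = -132 (a = -12*11 = -132)
(a + (305/(-178) + p(7, 14)/(-51)))**2 = (-132 + (305/(-178) + (6 - 1*7**3)/(-51)))**2 = (-132 + (305*(-1/178) + (6 - 1*343)*(-1/51)))**2 = (-132 + (-305/178 + (6 - 343)*(-1/51)))**2 = (-132 + (-305/178 - 337*(-1/51)))**2 = (-132 + (-305/178 + 337/51))**2 = (-132 + 44431/9078)**2 = (-1153865/9078)**2 = 1331404438225/82410084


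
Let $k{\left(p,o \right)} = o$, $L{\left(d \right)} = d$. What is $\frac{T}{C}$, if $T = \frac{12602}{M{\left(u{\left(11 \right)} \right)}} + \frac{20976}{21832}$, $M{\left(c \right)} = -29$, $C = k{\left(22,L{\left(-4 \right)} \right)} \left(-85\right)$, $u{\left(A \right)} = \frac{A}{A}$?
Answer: $- \frac{1715741}{1345397} \approx -1.2753$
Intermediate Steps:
$u{\left(A \right)} = 1$
$C = 340$ ($C = \left(-4\right) \left(-85\right) = 340$)
$T = - \frac{34314820}{79141}$ ($T = \frac{12602}{-29} + \frac{20976}{21832} = 12602 \left(- \frac{1}{29}\right) + 20976 \cdot \frac{1}{21832} = - \frac{12602}{29} + \frac{2622}{2729} = - \frac{34314820}{79141} \approx -433.59$)
$\frac{T}{C} = - \frac{34314820}{79141 \cdot 340} = \left(- \frac{34314820}{79141}\right) \frac{1}{340} = - \frac{1715741}{1345397}$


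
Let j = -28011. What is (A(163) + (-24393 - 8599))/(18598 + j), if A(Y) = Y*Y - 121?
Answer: 6544/9413 ≈ 0.69521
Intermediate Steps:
A(Y) = -121 + Y**2 (A(Y) = Y**2 - 121 = -121 + Y**2)
(A(163) + (-24393 - 8599))/(18598 + j) = ((-121 + 163**2) + (-24393 - 8599))/(18598 - 28011) = ((-121 + 26569) - 32992)/(-9413) = (26448 - 32992)*(-1/9413) = -6544*(-1/9413) = 6544/9413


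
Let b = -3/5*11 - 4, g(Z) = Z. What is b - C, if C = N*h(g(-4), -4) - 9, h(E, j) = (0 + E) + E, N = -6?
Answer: -248/5 ≈ -49.600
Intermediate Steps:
h(E, j) = 2*E (h(E, j) = E + E = 2*E)
C = 39 (C = -12*(-4) - 9 = -6*(-8) - 9 = 48 - 9 = 39)
b = -53/5 (b = -3*⅕*11 - 4 = -⅗*11 - 4 = -33/5 - 4 = -53/5 ≈ -10.600)
b - C = -53/5 - 1*39 = -53/5 - 39 = -248/5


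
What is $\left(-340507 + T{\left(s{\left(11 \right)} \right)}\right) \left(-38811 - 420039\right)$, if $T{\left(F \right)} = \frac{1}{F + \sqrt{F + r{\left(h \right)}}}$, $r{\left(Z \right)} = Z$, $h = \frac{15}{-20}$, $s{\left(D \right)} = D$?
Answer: $\frac{69215024979450}{443} + \frac{917700 \sqrt{41}}{443} \approx 1.5624 \cdot 10^{11}$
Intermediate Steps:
$h = - \frac{3}{4}$ ($h = 15 \left(- \frac{1}{20}\right) = - \frac{3}{4} \approx -0.75$)
$T{\left(F \right)} = \frac{1}{F + \sqrt{- \frac{3}{4} + F}}$ ($T{\left(F \right)} = \frac{1}{F + \sqrt{F - \frac{3}{4}}} = \frac{1}{F + \sqrt{- \frac{3}{4} + F}}$)
$\left(-340507 + T{\left(s{\left(11 \right)} \right)}\right) \left(-38811 - 420039\right) = \left(-340507 + \frac{2}{\sqrt{-3 + 4 \cdot 11} + 2 \cdot 11}\right) \left(-38811 - 420039\right) = \left(-340507 + \frac{2}{\sqrt{-3 + 44} + 22}\right) \left(-458850\right) = \left(-340507 + \frac{2}{\sqrt{41} + 22}\right) \left(-458850\right) = \left(-340507 + \frac{2}{22 + \sqrt{41}}\right) \left(-458850\right) = 156241636950 - \frac{917700}{22 + \sqrt{41}}$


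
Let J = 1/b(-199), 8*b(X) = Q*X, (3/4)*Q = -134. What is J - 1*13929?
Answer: -185715354/13333 ≈ -13929.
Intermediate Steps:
Q = -536/3 (Q = (4/3)*(-134) = -536/3 ≈ -178.67)
b(X) = -67*X/3 (b(X) = (-536*X/3)/8 = -67*X/3)
J = 3/13333 (J = 1/(-67/3*(-199)) = 1/(13333/3) = 3/13333 ≈ 0.00022501)
J - 1*13929 = 3/13333 - 1*13929 = 3/13333 - 13929 = -185715354/13333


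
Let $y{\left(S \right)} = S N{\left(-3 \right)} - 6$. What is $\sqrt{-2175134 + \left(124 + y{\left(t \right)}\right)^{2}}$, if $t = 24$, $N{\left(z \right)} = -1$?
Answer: $i \sqrt{2166298} \approx 1471.8 i$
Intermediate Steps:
$y{\left(S \right)} = -6 - S$ ($y{\left(S \right)} = S \left(-1\right) - 6 = - S - 6 = -6 - S$)
$\sqrt{-2175134 + \left(124 + y{\left(t \right)}\right)^{2}} = \sqrt{-2175134 + \left(124 - 30\right)^{2}} = \sqrt{-2175134 + 94^{2}} = \sqrt{-2175134 + 8836} = \sqrt{-2166298} = i \sqrt{2166298}$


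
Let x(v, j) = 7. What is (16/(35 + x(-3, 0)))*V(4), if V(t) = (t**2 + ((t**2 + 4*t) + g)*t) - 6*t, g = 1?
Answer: 992/21 ≈ 47.238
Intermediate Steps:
V(t) = t**2 - 6*t + t*(1 + t**2 + 4*t) (V(t) = (t**2 + ((t**2 + 4*t) + 1)*t) - 6*t = (t**2 + (1 + t**2 + 4*t)*t) - 6*t = (t**2 + t*(1 + t**2 + 4*t)) - 6*t = t**2 - 6*t + t*(1 + t**2 + 4*t))
(16/(35 + x(-3, 0)))*V(4) = (16/(35 + 7))*(4*(-5 + 4**2 + 5*4)) = (16/42)*(4*(-5 + 16 + 20)) = (16*(1/42))*(4*31) = (8/21)*124 = 992/21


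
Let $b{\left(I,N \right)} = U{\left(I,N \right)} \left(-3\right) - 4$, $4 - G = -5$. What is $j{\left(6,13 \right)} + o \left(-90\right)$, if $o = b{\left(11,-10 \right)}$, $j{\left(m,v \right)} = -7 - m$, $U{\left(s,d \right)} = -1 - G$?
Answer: $-2353$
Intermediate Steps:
$G = 9$ ($G = 4 - -5 = 4 + 5 = 9$)
$U{\left(s,d \right)} = -10$ ($U{\left(s,d \right)} = -1 - 9 = -10$)
$b{\left(I,N \right)} = 26$ ($b{\left(I,N \right)} = \left(-10\right) \left(-3\right) - 4 = 30 - 4 = 26$)
$o = 26$
$j{\left(6,13 \right)} + o \left(-90\right) = \left(-7 - 6\right) + 26 \left(-90\right) = \left(-7 - 6\right) - 2340 = -13 - 2340 = -2353$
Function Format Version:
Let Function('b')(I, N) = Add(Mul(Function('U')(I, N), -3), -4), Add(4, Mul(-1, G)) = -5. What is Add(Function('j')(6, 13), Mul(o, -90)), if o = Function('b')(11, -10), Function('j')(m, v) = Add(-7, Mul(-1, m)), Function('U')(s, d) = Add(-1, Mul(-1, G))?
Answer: -2353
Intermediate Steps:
G = 9 (G = Add(4, Mul(-1, -5)) = Add(4, 5) = 9)
Function('U')(s, d) = -10 (Function('U')(s, d) = Add(-1, Mul(-1, 9)) = Add(-1, -9) = -10)
Function('b')(I, N) = 26 (Function('b')(I, N) = Add(Mul(-10, -3), -4) = Add(30, -4) = 26)
o = 26
Add(Function('j')(6, 13), Mul(o, -90)) = Add(Add(-7, Mul(-1, 6)), Mul(26, -90)) = Add(Add(-7, -6), -2340) = Add(-13, -2340) = -2353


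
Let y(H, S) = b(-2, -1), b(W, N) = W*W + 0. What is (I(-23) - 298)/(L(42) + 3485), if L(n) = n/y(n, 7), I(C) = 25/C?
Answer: -13758/160793 ≈ -0.085563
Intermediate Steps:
b(W, N) = W² (b(W, N) = W² + 0 = W²)
y(H, S) = 4 (y(H, S) = (-2)² = 4)
L(n) = n/4
(I(-23) - 298)/(L(42) + 3485) = (25/(-23) - 298)/((¼)*42 + 3485) = (25*(-1/23) - 298)/(21/2 + 3485) = (-25/23 - 298)/(6991/2) = -6879/23*2/6991 = -13758/160793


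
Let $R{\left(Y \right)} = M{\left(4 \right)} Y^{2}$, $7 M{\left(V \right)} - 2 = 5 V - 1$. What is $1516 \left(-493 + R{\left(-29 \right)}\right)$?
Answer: $3077480$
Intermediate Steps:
$M{\left(V \right)} = \frac{1}{7} + \frac{5 V}{7}$ ($M{\left(V \right)} = \frac{2}{7} + \frac{5 V - 1}{7} = \frac{2}{7} + \frac{-1 + 5 V}{7} = \frac{2}{7} + \left(- \frac{1}{7} + \frac{5 V}{7}\right) = \frac{1}{7} + \frac{5 V}{7}$)
$R{\left(Y \right)} = 3 Y^{2}$ ($R{\left(Y \right)} = \left(\frac{1}{7} + \frac{5}{7} \cdot 4\right) Y^{2} = \left(\frac{1}{7} + \frac{20}{7}\right) Y^{2} = 3 Y^{2}$)
$1516 \left(-493 + R{\left(-29 \right)}\right) = 1516 \left(-493 + 3 \left(-29\right)^{2}\right) = 1516 \left(-493 + 3 \cdot 841\right) = 1516 \left(-493 + 2523\right) = 1516 \cdot 2030 = 3077480$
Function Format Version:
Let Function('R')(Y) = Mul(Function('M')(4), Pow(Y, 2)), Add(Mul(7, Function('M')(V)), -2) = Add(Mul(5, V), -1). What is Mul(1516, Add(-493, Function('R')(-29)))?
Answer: 3077480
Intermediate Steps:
Function('M')(V) = Add(Rational(1, 7), Mul(Rational(5, 7), V)) (Function('M')(V) = Add(Rational(2, 7), Mul(Rational(1, 7), Add(Mul(5, V), -1))) = Add(Rational(2, 7), Mul(Rational(1, 7), Add(-1, Mul(5, V)))) = Add(Rational(2, 7), Add(Rational(-1, 7), Mul(Rational(5, 7), V))) = Add(Rational(1, 7), Mul(Rational(5, 7), V)))
Function('R')(Y) = Mul(3, Pow(Y, 2)) (Function('R')(Y) = Mul(Add(Rational(1, 7), Mul(Rational(5, 7), 4)), Pow(Y, 2)) = Mul(Add(Rational(1, 7), Rational(20, 7)), Pow(Y, 2)) = Mul(3, Pow(Y, 2)))
Mul(1516, Add(-493, Function('R')(-29))) = Mul(1516, Add(-493, Mul(3, Pow(-29, 2)))) = Mul(1516, Add(-493, Mul(3, 841))) = Mul(1516, Add(-493, 2523)) = Mul(1516, 2030) = 3077480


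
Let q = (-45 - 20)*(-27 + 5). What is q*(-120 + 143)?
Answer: 32890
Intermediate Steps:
q = 1430 (q = -65*(-22) = 1430)
q*(-120 + 143) = 1430*(-120 + 143) = 1430*23 = 32890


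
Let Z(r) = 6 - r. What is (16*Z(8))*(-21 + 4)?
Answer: 544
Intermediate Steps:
(16*Z(8))*(-21 + 4) = (16*(6 - 1*8))*(-21 + 4) = (16*(6 - 8))*(-17) = (16*(-2))*(-17) = -32*(-17) = 544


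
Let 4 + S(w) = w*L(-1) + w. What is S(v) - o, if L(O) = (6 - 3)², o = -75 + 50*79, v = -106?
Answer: -4939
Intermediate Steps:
o = 3875 (o = -75 + 3950 = 3875)
L(O) = 9 (L(O) = 3² = 9)
S(w) = -4 + 10*w (S(w) = -4 + (w*9 + w) = -4 + (9*w + w) = -4 + 10*w)
S(v) - o = (-4 + 10*(-106)) - 1*3875 = (-4 - 1060) - 3875 = -1064 - 3875 = -4939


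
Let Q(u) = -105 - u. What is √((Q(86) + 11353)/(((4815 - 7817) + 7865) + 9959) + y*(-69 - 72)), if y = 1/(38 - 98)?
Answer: √17042965535/74110 ≈ 1.7616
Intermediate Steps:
y = -1/60 (y = 1/(-60) = -1/60 ≈ -0.016667)
√((Q(86) + 11353)/(((4815 - 7817) + 7865) + 9959) + y*(-69 - 72)) = √(((-105 - 1*86) + 11353)/(((4815 - 7817) + 7865) + 9959) - (-69 - 72)/60) = √(((-105 - 86) + 11353)/((-3002 + 7865) + 9959) - 1/60*(-141)) = √((-191 + 11353)/(4863 + 9959) + 47/20) = √(11162/14822 + 47/20) = √(11162*(1/14822) + 47/20) = √(5581/7411 + 47/20) = √(459937/148220) = √17042965535/74110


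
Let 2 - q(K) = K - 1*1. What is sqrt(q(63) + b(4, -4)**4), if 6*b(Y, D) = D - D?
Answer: 2*I*sqrt(15) ≈ 7.746*I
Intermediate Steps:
b(Y, D) = 0 (b(Y, D) = (D - D)/6 = (1/6)*0 = 0)
q(K) = 3 - K (q(K) = 2 - (K - 1*1) = 2 - (K - 1) = 2 - (-1 + K) = 2 + (1 - K) = 3 - K)
sqrt(q(63) + b(4, -4)**4) = sqrt((3 - 1*63) + 0**4) = sqrt((3 - 63) + 0) = sqrt(-60 + 0) = sqrt(-60) = 2*I*sqrt(15)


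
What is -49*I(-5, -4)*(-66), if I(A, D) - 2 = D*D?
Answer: 58212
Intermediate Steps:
I(A, D) = 2 + D**2 (I(A, D) = 2 + D*D = 2 + D**2)
-49*I(-5, -4)*(-66) = -49*(2 + (-4)**2)*(-66) = -49*(2 + 16)*(-66) = -49*18*(-66) = -882*(-66) = 58212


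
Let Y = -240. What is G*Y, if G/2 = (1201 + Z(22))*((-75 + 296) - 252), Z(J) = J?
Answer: 18198240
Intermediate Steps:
G = -75826 (G = 2*((1201 + 22)*((-75 + 296) - 252)) = 2*(1223*(221 - 252)) = 2*(1223*(-31)) = 2*(-37913) = -75826)
G*Y = -75826*(-240) = 18198240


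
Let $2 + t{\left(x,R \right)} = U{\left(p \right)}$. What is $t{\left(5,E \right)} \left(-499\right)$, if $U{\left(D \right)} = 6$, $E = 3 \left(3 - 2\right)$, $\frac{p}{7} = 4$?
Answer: $-1996$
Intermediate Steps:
$p = 28$ ($p = 7 \cdot 4 = 28$)
$E = 3$ ($E = 3 \cdot 1 = 3$)
$t{\left(x,R \right)} = 4$ ($t{\left(x,R \right)} = -2 + 6 = 4$)
$t{\left(5,E \right)} \left(-499\right) = 4 \left(-499\right) = -1996$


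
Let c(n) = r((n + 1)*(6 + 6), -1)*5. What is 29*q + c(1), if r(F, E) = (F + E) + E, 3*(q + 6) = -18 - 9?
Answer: -325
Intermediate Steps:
q = -15 (q = -6 + (-18 - 9)/3 = -6 + (1/3)*(-27) = -6 - 9 = -15)
r(F, E) = F + 2*E (r(F, E) = (E + F) + E = F + 2*E)
c(n) = 50 + 60*n (c(n) = ((n + 1)*(6 + 6) + 2*(-1))*5 = ((1 + n)*12 - 2)*5 = ((12 + 12*n) - 2)*5 = (10 + 12*n)*5 = 50 + 60*n)
29*q + c(1) = 29*(-15) + (50 + 60*1) = -435 + (50 + 60) = -435 + 110 = -325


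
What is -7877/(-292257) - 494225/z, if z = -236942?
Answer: 146307107959/69247958094 ≈ 2.1128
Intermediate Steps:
-7877/(-292257) - 494225/z = -7877/(-292257) - 494225/(-236942) = -7877*(-1/292257) - 494225*(-1/236942) = 7877/292257 + 494225/236942 = 146307107959/69247958094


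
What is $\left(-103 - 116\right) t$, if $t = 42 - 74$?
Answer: $7008$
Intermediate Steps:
$t = -32$ ($t = 42 - 74 = -32$)
$\left(-103 - 116\right) t = \left(-103 - 116\right) \left(-32\right) = \left(-219\right) \left(-32\right) = 7008$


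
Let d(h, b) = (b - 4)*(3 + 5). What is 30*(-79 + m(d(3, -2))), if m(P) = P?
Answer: -3810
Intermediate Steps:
d(h, b) = -32 + 8*b (d(h, b) = (-4 + b)*8 = -32 + 8*b)
30*(-79 + m(d(3, -2))) = 30*(-79 + (-32 + 8*(-2))) = 30*(-79 + (-32 - 16)) = 30*(-79 - 48) = 30*(-127) = -3810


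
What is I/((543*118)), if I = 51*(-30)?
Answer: -255/10679 ≈ -0.023879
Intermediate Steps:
I = -1530
I/((543*118)) = -1530/(543*118) = -1530/64074 = -1530*1/64074 = -255/10679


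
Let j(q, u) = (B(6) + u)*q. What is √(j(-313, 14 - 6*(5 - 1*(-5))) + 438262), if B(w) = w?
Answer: √450782 ≈ 671.40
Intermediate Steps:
j(q, u) = q*(6 + u) (j(q, u) = (6 + u)*q = q*(6 + u))
√(j(-313, 14 - 6*(5 - 1*(-5))) + 438262) = √(-313*(6 + (14 - 6*(5 - 1*(-5)))) + 438262) = √(-313*(6 + (14 - 6*(5 + 5))) + 438262) = √(-313*(6 + (14 - 6*10)) + 438262) = √(-313*(6 + (14 - 60)) + 438262) = √(-313*(6 - 46) + 438262) = √(-313*(-40) + 438262) = √(12520 + 438262) = √450782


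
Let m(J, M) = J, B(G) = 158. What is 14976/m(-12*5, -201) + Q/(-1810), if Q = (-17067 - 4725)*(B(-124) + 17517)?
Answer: 192360912/905 ≈ 2.1255e+5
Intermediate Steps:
Q = -385173600 (Q = (-17067 - 4725)*(158 + 17517) = -21792*17675 = -385173600)
14976/m(-12*5, -201) + Q/(-1810) = 14976/((-12*5)) - 385173600/(-1810) = 14976/(-60) - 385173600*(-1/1810) = 14976*(-1/60) + 38517360/181 = -1248/5 + 38517360/181 = 192360912/905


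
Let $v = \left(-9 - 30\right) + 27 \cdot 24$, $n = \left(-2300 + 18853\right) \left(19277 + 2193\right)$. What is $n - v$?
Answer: $355392301$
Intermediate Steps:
$n = 355392910$ ($n = 16553 \cdot 21470 = 355392910$)
$v = 609$ ($v = \left(-9 - 30\right) + 648 = -39 + 648 = 609$)
$n - v = 355392910 - 609 = 355392301$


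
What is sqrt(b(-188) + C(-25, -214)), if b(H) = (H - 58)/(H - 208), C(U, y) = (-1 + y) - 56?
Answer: I*sqrt(1177770)/66 ≈ 16.443*I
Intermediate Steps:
C(U, y) = -57 + y
b(H) = (-58 + H)/(-208 + H)
sqrt(b(-188) + C(-25, -214)) = sqrt((-58 - 188)/(-208 - 188) + (-57 - 214)) = sqrt(-246/(-396) - 271) = sqrt(-1/396*(-246) - 271) = sqrt(41/66 - 271) = sqrt(-17845/66) = I*sqrt(1177770)/66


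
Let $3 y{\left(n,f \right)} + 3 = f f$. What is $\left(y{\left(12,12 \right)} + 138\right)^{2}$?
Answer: $34225$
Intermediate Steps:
$y{\left(n,f \right)} = -1 + \frac{f^{2}}{3}$ ($y{\left(n,f \right)} = -1 + \frac{f f}{3} = -1 + \frac{f^{2}}{3}$)
$\left(y{\left(12,12 \right)} + 138\right)^{2} = \left(\left(-1 + \frac{12^{2}}{3}\right) + 138\right)^{2} = \left(\left(-1 + \frac{1}{3} \cdot 144\right) + 138\right)^{2} = \left(\left(-1 + 48\right) + 138\right)^{2} = \left(47 + 138\right)^{2} = 185^{2} = 34225$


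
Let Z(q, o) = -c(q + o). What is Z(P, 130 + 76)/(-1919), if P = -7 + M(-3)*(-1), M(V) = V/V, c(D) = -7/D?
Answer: -7/379962 ≈ -1.8423e-5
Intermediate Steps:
M(V) = 1
P = -8 (P = -7 + 1*(-1) = -7 - 1 = -8)
Z(q, o) = 7/(o + q) (Z(q, o) = -(-7)/(q + o) = -(-7)/(o + q) = 7/(o + q))
Z(P, 130 + 76)/(-1919) = (7/((130 + 76) - 8))/(-1919) = (7/(206 - 8))*(-1/1919) = (7/198)*(-1/1919) = -7/379962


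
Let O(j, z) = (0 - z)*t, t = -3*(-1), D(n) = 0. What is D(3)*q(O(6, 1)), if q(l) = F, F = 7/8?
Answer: 0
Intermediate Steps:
F = 7/8 (F = 7*(⅛) = 7/8 ≈ 0.87500)
t = 3
O(j, z) = -3*z (O(j, z) = (0 - z)*3 = -z*3 = -3*z)
q(l) = 7/8
D(3)*q(O(6, 1)) = 0*(7/8) = 0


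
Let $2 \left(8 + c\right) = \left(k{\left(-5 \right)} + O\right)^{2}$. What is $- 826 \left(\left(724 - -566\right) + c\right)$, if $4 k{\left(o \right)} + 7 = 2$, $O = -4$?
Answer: $- \frac{17125045}{16} \approx -1.0703 \cdot 10^{6}$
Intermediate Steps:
$k{\left(o \right)} = - \frac{5}{4}$ ($k{\left(o \right)} = - \frac{7}{4} + \frac{1}{4} \cdot 2 = - \frac{7}{4} + \frac{1}{2} = - \frac{5}{4}$)
$c = \frac{185}{32}$ ($c = -8 + \frac{\left(- \frac{5}{4} - 4\right)^{2}}{2} = -8 + \frac{\left(- \frac{21}{4}\right)^{2}}{2} = -8 + \frac{1}{2} \cdot \frac{441}{16} = -8 + \frac{441}{32} = \frac{185}{32} \approx 5.7813$)
$- 826 \left(\left(724 - -566\right) + c\right) = - 826 \left(\left(724 - -566\right) + \frac{185}{32}\right) = - 826 \left(\left(724 + 566\right) + \frac{185}{32}\right) = - 826 \left(1290 + \frac{185}{32}\right) = \left(-826\right) \frac{41465}{32} = - \frac{17125045}{16}$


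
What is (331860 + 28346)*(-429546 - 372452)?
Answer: -288884491588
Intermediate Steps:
(331860 + 28346)*(-429546 - 372452) = 360206*(-801998) = -288884491588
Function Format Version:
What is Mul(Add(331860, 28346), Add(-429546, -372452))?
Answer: -288884491588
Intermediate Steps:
Mul(Add(331860, 28346), Add(-429546, -372452)) = Mul(360206, -801998) = -288884491588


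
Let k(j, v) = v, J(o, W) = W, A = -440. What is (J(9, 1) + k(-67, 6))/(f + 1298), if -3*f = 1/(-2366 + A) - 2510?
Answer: 19642/5989875 ≈ 0.0032792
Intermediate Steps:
f = 2347687/2806 (f = -(1/(-2366 - 440) - 2510)/3 = -(1/(-2806) - 2510)/3 = -(-1/2806 - 2510)/3 = -1/3*(-7043061/2806) = 2347687/2806 ≈ 836.67)
(J(9, 1) + k(-67, 6))/(f + 1298) = (1 + 6)/(2347687/2806 + 1298) = 7/(5989875/2806) = 7*(2806/5989875) = 19642/5989875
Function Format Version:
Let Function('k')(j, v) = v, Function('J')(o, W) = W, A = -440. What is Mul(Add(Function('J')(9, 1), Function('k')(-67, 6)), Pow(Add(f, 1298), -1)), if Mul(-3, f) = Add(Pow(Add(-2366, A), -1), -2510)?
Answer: Rational(19642, 5989875) ≈ 0.0032792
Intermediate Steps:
f = Rational(2347687, 2806) (f = Mul(Rational(-1, 3), Add(Pow(Add(-2366, -440), -1), -2510)) = Mul(Rational(-1, 3), Add(Pow(-2806, -1), -2510)) = Mul(Rational(-1, 3), Add(Rational(-1, 2806), -2510)) = Mul(Rational(-1, 3), Rational(-7043061, 2806)) = Rational(2347687, 2806) ≈ 836.67)
Mul(Add(Function('J')(9, 1), Function('k')(-67, 6)), Pow(Add(f, 1298), -1)) = Mul(Add(1, 6), Pow(Add(Rational(2347687, 2806), 1298), -1)) = Mul(7, Pow(Rational(5989875, 2806), -1)) = Mul(7, Rational(2806, 5989875)) = Rational(19642, 5989875)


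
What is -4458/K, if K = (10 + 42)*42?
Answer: -743/364 ≈ -2.0412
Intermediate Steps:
K = 2184 (K = 52*42 = 2184)
-4458/K = -4458/2184 = -4458*1/2184 = -743/364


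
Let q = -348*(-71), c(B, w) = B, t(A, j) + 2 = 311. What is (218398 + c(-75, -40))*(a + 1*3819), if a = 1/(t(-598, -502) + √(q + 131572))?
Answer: 50692651412256/60799 + 436646*√39070/60799 ≈ 8.3378e+8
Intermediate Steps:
t(A, j) = 309 (t(A, j) = -2 + 311 = 309)
q = 24708
a = 1/(309 + 2*√39070) (a = 1/(309 + √(24708 + 131572)) = 1/(309 + √156280) = 1/(309 + 2*√39070) ≈ 0.0014198)
(218398 + c(-75, -40))*(a + 1*3819) = (218398 - 75)*((-309/60799 + 2*√39070/60799) + 1*3819) = 218323*((-309/60799 + 2*√39070/60799) + 3819) = 218323*(232191072/60799 + 2*√39070/60799) = 50692651412256/60799 + 436646*√39070/60799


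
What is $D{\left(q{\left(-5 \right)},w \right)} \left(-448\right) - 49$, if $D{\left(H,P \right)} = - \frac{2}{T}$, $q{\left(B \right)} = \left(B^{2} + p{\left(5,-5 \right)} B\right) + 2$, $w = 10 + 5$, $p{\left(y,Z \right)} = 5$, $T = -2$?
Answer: $-497$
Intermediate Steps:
$w = 15$
$q{\left(B \right)} = 2 + B^{2} + 5 B$ ($q{\left(B \right)} = \left(B^{2} + 5 B\right) + 2 = 2 + B^{2} + 5 B$)
$D{\left(H,P \right)} = 1$ ($D{\left(H,P \right)} = - \frac{2}{-2} = \left(-2\right) \left(- \frac{1}{2}\right) = 1$)
$D{\left(q{\left(-5 \right)},w \right)} \left(-448\right) - 49 = 1 \left(-448\right) - 49 = -448 - 49 = -497$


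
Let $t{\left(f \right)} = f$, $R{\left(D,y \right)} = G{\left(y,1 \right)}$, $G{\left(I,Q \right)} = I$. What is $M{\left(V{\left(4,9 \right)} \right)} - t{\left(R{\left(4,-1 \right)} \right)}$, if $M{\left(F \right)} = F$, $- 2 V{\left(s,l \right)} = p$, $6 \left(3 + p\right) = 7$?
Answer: $\frac{23}{12} \approx 1.9167$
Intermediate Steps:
$p = - \frac{11}{6}$ ($p = -3 + \frac{1}{6} \cdot 7 = -3 + \frac{7}{6} = - \frac{11}{6} \approx -1.8333$)
$R{\left(D,y \right)} = y$
$V{\left(s,l \right)} = \frac{11}{12}$ ($V{\left(s,l \right)} = \left(- \frac{1}{2}\right) \left(- \frac{11}{6}\right) = \frac{11}{12}$)
$M{\left(V{\left(4,9 \right)} \right)} - t{\left(R{\left(4,-1 \right)} \right)} = \frac{11}{12} - -1 = \frac{11}{12} + 1 = \frac{23}{12}$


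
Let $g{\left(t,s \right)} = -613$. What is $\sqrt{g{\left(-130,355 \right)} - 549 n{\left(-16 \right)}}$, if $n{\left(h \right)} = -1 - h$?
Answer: $4 i \sqrt{553} \approx 94.064 i$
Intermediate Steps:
$\sqrt{g{\left(-130,355 \right)} - 549 n{\left(-16 \right)}} = \sqrt{-613 - 549 \left(-1 - -16\right)} = \sqrt{-613 - 549 \left(-1 + 16\right)} = \sqrt{-613 - 8235} = \sqrt{-8848} = 4 i \sqrt{553}$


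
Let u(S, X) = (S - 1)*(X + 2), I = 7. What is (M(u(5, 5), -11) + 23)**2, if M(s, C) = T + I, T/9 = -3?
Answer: 9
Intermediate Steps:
T = -27 (T = 9*(-3) = -27)
u(S, X) = (-1 + S)*(2 + X)
M(s, C) = -20 (M(s, C) = -27 + 7 = -20)
(M(u(5, 5), -11) + 23)**2 = (-20 + 23)**2 = 3**2 = 9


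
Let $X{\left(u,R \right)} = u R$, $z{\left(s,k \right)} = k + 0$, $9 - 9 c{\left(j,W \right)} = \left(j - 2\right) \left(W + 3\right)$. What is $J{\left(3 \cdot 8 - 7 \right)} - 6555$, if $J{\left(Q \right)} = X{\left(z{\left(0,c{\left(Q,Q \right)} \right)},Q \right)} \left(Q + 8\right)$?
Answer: $- \frac{60890}{3} \approx -20297.0$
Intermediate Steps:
$c{\left(j,W \right)} = 1 - \frac{\left(-2 + j\right) \left(3 + W\right)}{9}$ ($c{\left(j,W \right)} = 1 - \frac{\left(j - 2\right) \left(W + 3\right)}{9} = 1 - \frac{\left(-2 + j\right) \left(3 + W\right)}{9}$)
$z{\left(s,k \right)} = k$
$X{\left(u,R \right)} = R u$
$J{\left(Q \right)} = Q \left(8 + Q\right) \left(\frac{5}{3} - \frac{Q}{9} - \frac{Q^{2}}{9}\right)$ ($J{\left(Q \right)} = Q \left(\frac{5}{3} - \frac{Q}{3} + \frac{2 Q}{9} - \frac{Q Q}{9}\right) \left(Q + 8\right) = Q \left(\frac{5}{3} - \frac{Q}{3} + \frac{2 Q}{9} - \frac{Q^{2}}{9}\right) \left(8 + Q\right) = Q \left(\frac{5}{3} - \frac{Q}{9} - \frac{Q^{2}}{9}\right) \left(8 + Q\right) = Q \left(8 + Q\right) \left(\frac{5}{3} - \frac{Q}{9} - \frac{Q^{2}}{9}\right)$)
$J{\left(3 \cdot 8 - 7 \right)} - 6555 = \frac{\left(3 \cdot 8 - 7\right) \left(8 + \left(3 \cdot 8 - 7\right)\right) \left(15 - \left(3 \cdot 8 - 7\right) - \left(3 \cdot 8 - 7\right)^{2}\right)}{9} - 6555 = \frac{\left(24 - 7\right) \left(8 + \left(24 - 7\right)\right) \left(15 - \left(24 - 7\right) - \left(24 - 7\right)^{2}\right)}{9} - 6555 = \frac{1}{9} \cdot 17 \left(8 + 17\right) \left(15 - 17 - 17^{2}\right) - 6555 = \frac{1}{9} \cdot 17 \cdot 25 \left(15 - 17 - 289\right) - 6555 = \frac{1}{9} \cdot 17 \cdot 25 \left(-291\right) - 6555 = - \frac{41225}{3} - 6555 = - \frac{60890}{3}$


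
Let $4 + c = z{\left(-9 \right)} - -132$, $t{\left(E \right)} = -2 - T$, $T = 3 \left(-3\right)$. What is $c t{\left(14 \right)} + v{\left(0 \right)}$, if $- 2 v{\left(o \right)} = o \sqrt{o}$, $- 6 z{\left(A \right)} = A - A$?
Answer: $896$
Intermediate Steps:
$T = -9$
$z{\left(A \right)} = 0$ ($z{\left(A \right)} = - \frac{A - A}{6} = \left(- \frac{1}{6}\right) 0 = 0$)
$t{\left(E \right)} = 7$ ($t{\left(E \right)} = -2 - -9 = -2 + 9 = 7$)
$v{\left(o \right)} = - \frac{o^{\frac{3}{2}}}{2}$ ($v{\left(o \right)} = - \frac{o \sqrt{o}}{2} = - \frac{o^{\frac{3}{2}}}{2}$)
$c = 128$ ($c = -4 + \left(0 - -132\right) = -4 + \left(0 + 132\right) = -4 + 132 = 128$)
$c t{\left(14 \right)} + v{\left(0 \right)} = 128 \cdot 7 - \frac{0^{\frac{3}{2}}}{2} = 896 - 0 = 896 + 0 = 896$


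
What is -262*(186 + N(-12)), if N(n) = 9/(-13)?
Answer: -631158/13 ≈ -48551.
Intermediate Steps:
N(n) = -9/13 (N(n) = 9*(-1/13) = -9/13)
-262*(186 + N(-12)) = -262*(186 - 9/13) = -262*2409/13 = -631158/13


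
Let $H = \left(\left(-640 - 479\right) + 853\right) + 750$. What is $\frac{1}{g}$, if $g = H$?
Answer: $\frac{1}{484} \approx 0.0020661$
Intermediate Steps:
$H = 484$ ($H = \left(-1119 + 853\right) + 750 = -266 + 750 = 484$)
$g = 484$
$\frac{1}{g} = \frac{1}{484}$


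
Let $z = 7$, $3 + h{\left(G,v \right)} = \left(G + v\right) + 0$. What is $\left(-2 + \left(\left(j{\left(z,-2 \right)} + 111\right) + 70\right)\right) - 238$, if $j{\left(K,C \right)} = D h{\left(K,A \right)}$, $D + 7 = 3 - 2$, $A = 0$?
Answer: $-83$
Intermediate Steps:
$h{\left(G,v \right)} = -3 + G + v$ ($h{\left(G,v \right)} = -3 + \left(\left(G + v\right) + 0\right) = -3 + \left(G + v\right) = -3 + G + v$)
$D = -6$ ($D = -7 + \left(3 - 2\right) = -7 + 1 = -6$)
$j{\left(K,C \right)} = 18 - 6 K$ ($j{\left(K,C \right)} = - 6 \left(-3 + K + 0\right) = - 6 \left(-3 + K\right) = 18 - 6 K$)
$\left(-2 + \left(\left(j{\left(z,-2 \right)} + 111\right) + 70\right)\right) - 238 = \left(-2 + \left(\left(\left(18 - 42\right) + 111\right) + 70\right)\right) - 238 = \left(-2 + \left(\left(-24 + 111\right) + 70\right)\right) - 238 = \left(-2 + \left(87 + 70\right)\right) - 238 = \left(-2 + 157\right) - 238 = 155 - 238 = -83$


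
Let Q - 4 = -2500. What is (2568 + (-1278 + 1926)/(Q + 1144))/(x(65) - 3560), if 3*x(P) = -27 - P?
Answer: -1301733/1820468 ≈ -0.71505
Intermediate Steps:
Q = -2496 (Q = 4 - 2500 = -2496)
x(P) = -9 - P/3 (x(P) = (-27 - P)/3 = -9 - P/3)
(2568 + (-1278 + 1926)/(Q + 1144))/(x(65) - 3560) = (2568 + (-1278 + 1926)/(-2496 + 1144))/((-9 - ⅓*65) - 3560) = (2568 + 648/(-1352))/((-9 - 65/3) - 3560) = (2568 + 648*(-1/1352))/(-92/3 - 3560) = (2568 - 81/169)/(-10772/3) = (433911/169)*(-3/10772) = -1301733/1820468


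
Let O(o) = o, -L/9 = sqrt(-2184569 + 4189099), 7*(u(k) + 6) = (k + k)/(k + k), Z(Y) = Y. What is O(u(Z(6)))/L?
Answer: 41*sqrt(2004530)/126285390 ≈ 0.00045966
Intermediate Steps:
u(k) = -41/7 (u(k) = -6 + ((k + k)/(k + k))/7 = -6 + ((2*k)/((2*k)))/7 = -6 + ((2*k)*(1/(2*k)))/7 = -6 + (1/7)*1 = -6 + 1/7 = -41/7)
L = -9*sqrt(2004530) (L = -9*sqrt(-2184569 + 4189099) = -9*sqrt(2004530) ≈ -12742.)
O(u(Z(6)))/L = -41*(-sqrt(2004530)/18040770)/7 = -(-41)*sqrt(2004530)/126285390 = 41*sqrt(2004530)/126285390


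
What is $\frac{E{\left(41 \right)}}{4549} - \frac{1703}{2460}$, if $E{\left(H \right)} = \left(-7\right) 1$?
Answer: $- \frac{7764167}{11190540} \approx -0.69382$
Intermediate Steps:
$E{\left(H \right)} = -7$
$\frac{E{\left(41 \right)}}{4549} - \frac{1703}{2460} = - \frac{7}{4549} - \frac{1703}{2460} = - \frac{7764167}{11190540}$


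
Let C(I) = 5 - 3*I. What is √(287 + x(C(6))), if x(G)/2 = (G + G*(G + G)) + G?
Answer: √911 ≈ 30.183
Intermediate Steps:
C(I) = 5 - 3*I
x(G) = 4*G + 4*G² (x(G) = 2*((G + G*(G + G)) + G) = 2*((G + G*(2*G)) + G) = 2*((G + 2*G²) + G) = 2*(2*G + 2*G²) = 4*G + 4*G²)
√(287 + x(C(6))) = √(287 + 4*(5 - 3*6)*(1 + (5 - 3*6))) = √(287 + 4*(5 - 18)*(1 + (5 - 18))) = √(287 + 4*(-13)*(1 - 13)) = √(287 + 4*(-13)*(-12)) = √(287 + 624) = √911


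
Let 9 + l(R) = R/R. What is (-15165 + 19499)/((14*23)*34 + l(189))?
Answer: 2167/5470 ≈ 0.39616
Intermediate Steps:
l(R) = -8 (l(R) = -9 + R/R = -9 + 1 = -8)
(-15165 + 19499)/((14*23)*34 + l(189)) = (-15165 + 19499)/((14*23)*34 - 8) = 4334/(322*34 - 8) = 4334/(10948 - 8) = 4334/10940 = 4334*(1/10940) = 2167/5470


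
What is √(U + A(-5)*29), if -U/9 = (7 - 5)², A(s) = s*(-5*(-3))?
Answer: I*√2211 ≈ 47.021*I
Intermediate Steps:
A(s) = 15*s (A(s) = s*15 = 15*s)
U = -36 (U = -9*(7 - 5)² = -9*2² = -9*4 = -36)
√(U + A(-5)*29) = √(-36 + (15*(-5))*29) = √(-36 - 75*29) = √(-36 - 2175) = √(-2211) = I*√2211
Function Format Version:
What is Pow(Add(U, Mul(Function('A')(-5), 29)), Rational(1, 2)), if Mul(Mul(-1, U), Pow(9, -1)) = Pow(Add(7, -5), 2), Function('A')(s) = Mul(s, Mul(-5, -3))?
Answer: Mul(I, Pow(2211, Rational(1, 2))) ≈ Mul(47.021, I)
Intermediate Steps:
Function('A')(s) = Mul(15, s) (Function('A')(s) = Mul(s, 15) = Mul(15, s))
U = -36 (U = Mul(-9, Pow(Add(7, -5), 2)) = Mul(-9, Pow(2, 2)) = Mul(-9, 4) = -36)
Pow(Add(U, Mul(Function('A')(-5), 29)), Rational(1, 2)) = Pow(Add(-36, Mul(Mul(15, -5), 29)), Rational(1, 2)) = Pow(Add(-36, Mul(-75, 29)), Rational(1, 2)) = Pow(Add(-36, -2175), Rational(1, 2)) = Pow(-2211, Rational(1, 2)) = Mul(I, Pow(2211, Rational(1, 2)))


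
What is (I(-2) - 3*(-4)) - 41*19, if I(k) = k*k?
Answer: -763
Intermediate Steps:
I(k) = k**2
(I(-2) - 3*(-4)) - 41*19 = ((-2)**2 - 3*(-4)) - 41*19 = (4 + 12) - 779 = 16 - 779 = -763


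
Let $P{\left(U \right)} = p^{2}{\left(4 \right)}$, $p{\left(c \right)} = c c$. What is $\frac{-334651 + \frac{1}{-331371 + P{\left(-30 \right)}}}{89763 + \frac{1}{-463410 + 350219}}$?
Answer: $- \frac{6271232232169203}{1682124418560590} \approx -3.7282$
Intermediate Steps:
$p{\left(c \right)} = c^{2}$
$P{\left(U \right)} = 256$ ($P{\left(U \right)} = \left(4^{2}\right)^{2} = 16^{2} = 256$)
$\frac{-334651 + \frac{1}{-331371 + P{\left(-30 \right)}}}{89763 + \frac{1}{-463410 + 350219}} = \frac{-334651 + \frac{1}{-331371 + 256}}{89763 + \frac{1}{-463410 + 350219}} = \frac{-334651 + \frac{1}{-331115}}{89763 + \frac{1}{-113191}} = \frac{-334651 - \frac{1}{331115}}{89763 - \frac{1}{113191}} = - \frac{110807965866}{331115 \cdot \frac{10160363732}{113191}} = \left(- \frac{110807965866}{331115}\right) \frac{113191}{10160363732} = - \frac{6271232232169203}{1682124418560590}$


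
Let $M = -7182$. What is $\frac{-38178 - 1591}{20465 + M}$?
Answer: $- \frac{39769}{13283} \approx -2.994$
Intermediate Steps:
$\frac{-38178 - 1591}{20465 + M} = \frac{-38178 - 1591}{20465 - 7182} = - \frac{39769}{13283}$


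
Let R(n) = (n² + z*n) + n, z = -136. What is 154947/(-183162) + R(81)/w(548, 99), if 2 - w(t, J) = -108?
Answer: -136365793/3357970 ≈ -40.610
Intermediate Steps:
w(t, J) = 110 (w(t, J) = 2 - 1*(-108) = 2 + 108 = 110)
R(n) = n² - 135*n (R(n) = (n² - 136*n) + n = n² - 135*n)
154947/(-183162) + R(81)/w(548, 99) = 154947/(-183162) + (81*(-135 + 81))/110 = 154947*(-1/183162) + (81*(-54))*(1/110) = -51649/61054 - 4374*1/110 = -51649/61054 - 2187/55 = -136365793/3357970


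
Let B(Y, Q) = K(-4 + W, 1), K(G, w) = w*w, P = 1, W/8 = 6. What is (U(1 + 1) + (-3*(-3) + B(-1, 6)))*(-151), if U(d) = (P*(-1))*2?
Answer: -1208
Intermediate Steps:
W = 48 (W = 8*6 = 48)
K(G, w) = w²
B(Y, Q) = 1 (B(Y, Q) = 1² = 1)
U(d) = -2 (U(d) = (1*(-1))*2 = -1*2 = -2)
(U(1 + 1) + (-3*(-3) + B(-1, 6)))*(-151) = (-2 + (-3*(-3) + 1))*(-151) = (-2 + (9 + 1))*(-151) = (-2 + 10)*(-151) = 8*(-151) = -1208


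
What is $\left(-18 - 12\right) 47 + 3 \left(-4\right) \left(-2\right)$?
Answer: $-1386$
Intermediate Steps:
$\left(-18 - 12\right) 47 + 3 \left(-4\right) \left(-2\right) = \left(-18 - 12\right) 47 - -24 = \left(-30\right) 47 + 24 = -1410 + 24 = -1386$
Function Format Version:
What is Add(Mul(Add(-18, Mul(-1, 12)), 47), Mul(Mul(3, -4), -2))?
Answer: -1386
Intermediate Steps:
Add(Mul(Add(-18, Mul(-1, 12)), 47), Mul(Mul(3, -4), -2)) = Add(Mul(Add(-18, -12), 47), Mul(-12, -2)) = Add(Mul(-30, 47), 24) = Add(-1410, 24) = -1386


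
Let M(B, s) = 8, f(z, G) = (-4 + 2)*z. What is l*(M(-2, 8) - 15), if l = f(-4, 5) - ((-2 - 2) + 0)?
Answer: -84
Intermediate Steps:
f(z, G) = -2*z
l = 12 (l = -2*(-4) - ((-2 - 2) + 0) = 8 - (-4 + 0) = 8 - 1*(-4) = 8 + 4 = 12)
l*(M(-2, 8) - 15) = 12*(8 - 15) = 12*(-7) = -84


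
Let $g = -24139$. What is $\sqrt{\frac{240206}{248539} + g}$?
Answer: $\frac{i \sqrt{1491045785143385}}{248539} \approx 155.36 i$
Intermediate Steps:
$\sqrt{\frac{240206}{248539} + g} = \sqrt{\frac{240206}{248539} - 24139} = \sqrt{- \frac{5999242715}{248539}} = \frac{i \sqrt{1491045785143385}}{248539}$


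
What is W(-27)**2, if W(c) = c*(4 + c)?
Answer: 385641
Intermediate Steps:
W(-27)**2 = (-27*(4 - 27))**2 = (-27*(-23))**2 = 621**2 = 385641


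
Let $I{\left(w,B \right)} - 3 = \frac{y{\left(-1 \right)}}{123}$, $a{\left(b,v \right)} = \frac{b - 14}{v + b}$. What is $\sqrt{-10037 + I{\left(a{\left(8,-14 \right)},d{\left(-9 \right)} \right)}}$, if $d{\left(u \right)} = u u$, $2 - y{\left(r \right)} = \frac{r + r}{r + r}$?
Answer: $\frac{i \sqrt{151804263}}{123} \approx 100.17 i$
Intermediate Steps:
$y{\left(r \right)} = 1$ ($y{\left(r \right)} = 2 - \frac{r + r}{r + r} = 2 - \frac{2 r}{2 r} = 2 - 2 r \frac{1}{2 r} = 2 - 1 = 1$)
$a{\left(b,v \right)} = \frac{-14 + b}{b + v}$
$d{\left(u \right)} = u^{2}$
$I{\left(w,B \right)} = \frac{370}{123}$ ($I{\left(w,B \right)} = 3 + 1 \cdot \frac{1}{123} = 3 + \frac{1}{123} = \frac{370}{123}$)
$\sqrt{-10037 + I{\left(a{\left(8,-14 \right)},d{\left(-9 \right)} \right)}} = \sqrt{-10037 + \frac{370}{123}} = \sqrt{- \frac{1234181}{123}} = \frac{i \sqrt{151804263}}{123}$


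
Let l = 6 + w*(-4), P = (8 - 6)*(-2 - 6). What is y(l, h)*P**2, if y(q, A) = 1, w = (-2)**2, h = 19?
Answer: 256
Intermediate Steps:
w = 4
P = -16 (P = 2*(-8) = -16)
l = -10 (l = 6 + 4*(-4) = 6 - 16 = -10)
y(l, h)*P**2 = 1*(-16)**2 = 1*256 = 256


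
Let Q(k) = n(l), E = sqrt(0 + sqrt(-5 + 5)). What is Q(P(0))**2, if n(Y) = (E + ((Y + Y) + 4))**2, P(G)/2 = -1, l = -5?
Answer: 1296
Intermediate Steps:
P(G) = -2 (P(G) = 2*(-1) = -2)
E = 0 (E = sqrt(0 + sqrt(0)) = sqrt(0 + 0) = sqrt(0) = 0)
n(Y) = (4 + 2*Y)**2 (n(Y) = (0 + ((Y + Y) + 4))**2 = (0 + (2*Y + 4))**2 = (0 + (4 + 2*Y))**2 = (4 + 2*Y)**2)
Q(k) = 36 (Q(k) = 4*(2 - 5)**2 = 4*(-3)**2 = 4*9 = 36)
Q(P(0))**2 = 36**2 = 1296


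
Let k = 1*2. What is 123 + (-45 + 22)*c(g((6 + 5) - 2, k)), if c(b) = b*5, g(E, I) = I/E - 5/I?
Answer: 6929/18 ≈ 384.94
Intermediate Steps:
k = 2
g(E, I) = -5/I + I/E
c(b) = 5*b
123 + (-45 + 22)*c(g((6 + 5) - 2, k)) = 123 + (-45 + 22)*(5*(-5/2 + 2/((6 + 5) - 2))) = 123 - 115*(-5*½ + 2/(11 - 2)) = 123 - 115*(-5/2 + 2/9) = 123 - 115*(-41)/18 = 123 - 23*(-205/18) = 123 + 4715/18 = 6929/18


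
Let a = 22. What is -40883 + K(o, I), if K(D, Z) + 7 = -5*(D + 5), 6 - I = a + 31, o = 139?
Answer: -41610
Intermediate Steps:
I = -47 (I = 6 - (22 + 31) = 6 - 1*53 = 6 - 53 = -47)
K(D, Z) = -32 - 5*D (K(D, Z) = -7 - 5*(D + 5) = -7 - 5*(5 + D) = -7 + (-25 - 5*D) = -32 - 5*D)
-40883 + K(o, I) = -40883 + (-32 - 5*139) = -40883 + (-32 - 695) = -40883 - 727 = -41610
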